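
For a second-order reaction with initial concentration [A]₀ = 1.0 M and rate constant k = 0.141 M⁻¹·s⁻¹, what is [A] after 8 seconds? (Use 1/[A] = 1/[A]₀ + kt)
0.4699 M

1/[A] = 1/[A]₀ + k·t = 1/1.0 + (0.141)·(8) = 1.0000 + 1.1280 = 2.1280
[A] = 1/2.1280 = 0.4699 M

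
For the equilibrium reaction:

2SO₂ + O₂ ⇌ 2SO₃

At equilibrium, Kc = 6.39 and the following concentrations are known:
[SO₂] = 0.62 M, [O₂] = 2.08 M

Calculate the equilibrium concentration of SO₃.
[SO₃] = 2.2603 M

Kc = ([SO₃]^2) / ([SO₂]^2 × [O₂]) = 6.39
[SO₃]^2 = Kc · (reactant terms)/(other product terms) = 6.39 · 0.79955 / 1 = 5.1091
[SO₃] = (5.1091)^(1/2) = 2.2603 M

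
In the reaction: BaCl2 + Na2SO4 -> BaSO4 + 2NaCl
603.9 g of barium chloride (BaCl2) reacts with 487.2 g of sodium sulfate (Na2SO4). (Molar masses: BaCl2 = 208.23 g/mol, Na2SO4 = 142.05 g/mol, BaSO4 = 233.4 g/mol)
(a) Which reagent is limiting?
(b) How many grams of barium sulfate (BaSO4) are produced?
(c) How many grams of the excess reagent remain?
(a) BaCl2, (b) 676.9 g, (c) 75.23 g

Moles of BaCl2 = 603.9 g ÷ 208.23 g/mol = 2.90016 mol
Moles of Na2SO4 = 487.2 g ÷ 142.05 g/mol = 3.42978 mol
Moles ÷ coefficient: BaCl2: 2.90016/1 = 2.9, Na2SO4: 3.42978/1 = 3.43
(a) BaCl2 has the smaller value, so BaCl2 is the limiting reagent.
(b) Moles of BaSO4 = 2.90016 mol BaCl2 × (1/1) = 2.90016 mol; mass = 2.90016 mol × 233.4 g/mol = 676.9 g
(c) Na2SO4 consumed = 2.90016 × (1/1) = 2.90016 mol; remaining = 3.42978 − 2.90016 = 0.52962 mol; mass = 0.52962 mol × 142.05 g/mol = 75.23 g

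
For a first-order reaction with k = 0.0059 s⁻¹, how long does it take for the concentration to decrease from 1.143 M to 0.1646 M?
328.46 s

From ln[A] = ln[A]₀ - k·t: t = ln([A]₀/[A])/k = ln(1.143/0.1646)/0.0059 = ln(6.9441)/0.0059 = 1.9379/0.0059 = 328.46 s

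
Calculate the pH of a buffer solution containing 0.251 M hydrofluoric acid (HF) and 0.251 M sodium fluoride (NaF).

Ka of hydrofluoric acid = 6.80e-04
pH = 3.17

pKa = -log(6.80e-04) = 3.17. pH = pKa + log([A⁻]/[HA]) = 3.17 + log(0.251/0.251)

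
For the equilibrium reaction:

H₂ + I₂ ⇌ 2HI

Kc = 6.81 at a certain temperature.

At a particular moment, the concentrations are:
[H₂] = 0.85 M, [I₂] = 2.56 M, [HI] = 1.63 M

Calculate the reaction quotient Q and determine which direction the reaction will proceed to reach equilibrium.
Q = 1.221, Q < K, reaction proceeds forward (toward products)

Q = ([HI]^2) / ([H₂] × [I₂])
  = ((1.63)^2) / ((0.85)·(2.56)) = 2.6569/2.176 = 1.221
Since Q = 1.221 < Kc = 6.81, the reaction proceeds forward (toward products) to reach equilibrium.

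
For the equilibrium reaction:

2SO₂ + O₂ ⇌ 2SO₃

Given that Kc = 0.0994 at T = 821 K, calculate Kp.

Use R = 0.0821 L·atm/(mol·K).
K_p = 0.0015

Δn = (moles gaseous products) − (moles gaseous reactants) = -1
T = 821 K; RT = 0.0821 × 821 = 67.4041
Kp = Kc·(RT)^Δn = 0.0994 × (67.4041)^-1 = 0.0994 × 0.0148359 = 0.0015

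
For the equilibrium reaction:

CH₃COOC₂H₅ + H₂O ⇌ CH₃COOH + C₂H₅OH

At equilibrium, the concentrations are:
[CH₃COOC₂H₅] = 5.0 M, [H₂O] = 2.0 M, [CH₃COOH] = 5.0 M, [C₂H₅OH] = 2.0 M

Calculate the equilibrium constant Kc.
K_c = 1.0000

Kc = ([CH₃COOH] × [C₂H₅OH]) / ([CH₃COOC₂H₅] × [H₂O])
   = ((5.0)·(2.0)) / ((5.0)·(2.0))
   = 10 / 10 = 1.0000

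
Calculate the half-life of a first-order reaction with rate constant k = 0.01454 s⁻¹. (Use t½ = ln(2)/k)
47.67 s

t½ = ln(2)/k = 0.6931/0.01454 = 47.67 s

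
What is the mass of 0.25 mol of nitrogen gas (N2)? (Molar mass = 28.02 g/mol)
Mass = 0.25 mol × 28.02 g/mol = 7.005 g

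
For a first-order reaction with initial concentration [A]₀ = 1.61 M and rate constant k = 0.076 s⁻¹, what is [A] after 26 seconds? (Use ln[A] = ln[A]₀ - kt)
0.2232 M

ln[A] = ln[A]₀ - k·t = ln(1.61) - (0.076)·(26) = 0.4762 - 1.9760 = -1.4998
[A] = e^(-1.4998) = 0.2232 M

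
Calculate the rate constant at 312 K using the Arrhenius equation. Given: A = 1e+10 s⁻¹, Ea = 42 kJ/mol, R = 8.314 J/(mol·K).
9.29e+02 s⁻¹

k = A·exp(-Ea/(R·T)) = 1e+10·exp(-42000/(8.314·312)) = 1e+10·exp(-16.1914) = 1e+10·9.2931e-08 = 9.29e+02 s⁻¹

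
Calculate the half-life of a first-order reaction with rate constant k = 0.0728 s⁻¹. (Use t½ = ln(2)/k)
9.52 s

t½ = ln(2)/k = 0.6931/0.0728 = 9.52 s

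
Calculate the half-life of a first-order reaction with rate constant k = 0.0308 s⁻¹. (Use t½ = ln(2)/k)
22.50 s

t½ = ln(2)/k = 0.6931/0.0308 = 22.50 s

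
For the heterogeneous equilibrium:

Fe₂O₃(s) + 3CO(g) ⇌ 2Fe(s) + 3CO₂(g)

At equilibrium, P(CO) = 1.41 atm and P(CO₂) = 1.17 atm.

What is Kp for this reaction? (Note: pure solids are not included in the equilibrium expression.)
K_p = 0.571

Solids (Fe₂O₃, Fe) are excluded.
Kp = P(CO₂)³/P(CO)³ = (1.17)³/(1.41)³ = 1.602/2.803 = 0.571.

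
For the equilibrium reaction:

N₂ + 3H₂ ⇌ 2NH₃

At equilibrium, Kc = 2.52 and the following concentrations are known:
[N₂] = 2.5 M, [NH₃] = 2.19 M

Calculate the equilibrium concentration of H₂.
[H₂] = 0.9131 M

Kc = ([NH₃]^2) / ([N₂] × [H₂]^3) = 2.52
[H₂]^3 = (product terms)/(Kc · other reactant terms) = 4.7961 / (2.52 · 2.5) = 0.76129
[H₂] = (0.76129)^(1/3) = 0.9131 M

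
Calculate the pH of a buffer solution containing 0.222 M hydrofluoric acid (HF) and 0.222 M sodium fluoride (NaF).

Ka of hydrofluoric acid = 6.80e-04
pH = 3.17

pKa = -log(6.80e-04) = 3.17. pH = pKa + log([A⁻]/[HA]) = 3.17 + log(0.222/0.222)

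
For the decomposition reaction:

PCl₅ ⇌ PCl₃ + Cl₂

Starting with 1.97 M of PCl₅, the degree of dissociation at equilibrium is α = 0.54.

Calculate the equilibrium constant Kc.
K_c = 1.2488

x = α·[A]₀ = 0.54 × 1.97 = 1.064 M dissociated.
At eq: [PCl₅] = 1.97 − 1.064 = 0.9062 M; [PCl₃] = [Cl₂] = x = 1.064 M.
Kc = [PCl₃][Cl₂]/[PCl₅] = (1.064)²/0.9062 = 1.249.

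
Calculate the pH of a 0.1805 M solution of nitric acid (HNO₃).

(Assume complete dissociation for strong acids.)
pH = 0.74

[H⁺] = 0.1805 M for strong acid. pH = -log[H⁺] = -log(0.1805)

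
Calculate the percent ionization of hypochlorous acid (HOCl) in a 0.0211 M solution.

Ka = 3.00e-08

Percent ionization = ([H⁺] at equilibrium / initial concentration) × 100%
Percent ionization = 0.119%

Let x = [H⁺]. Ka = x²/(C - x) ⇒ x² + (3.00e-08)x - (3.00e-08)(0.0211) = 0. x = 2.5144e-05. Percent = (2.5144e-05/0.0211) × 100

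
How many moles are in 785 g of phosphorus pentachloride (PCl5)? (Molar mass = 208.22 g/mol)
Moles = 785 g ÷ 208.22 g/mol = 3.77 mol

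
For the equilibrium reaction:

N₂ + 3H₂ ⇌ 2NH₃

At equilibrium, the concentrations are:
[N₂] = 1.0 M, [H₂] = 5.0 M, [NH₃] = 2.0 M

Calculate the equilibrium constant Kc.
K_c = 0.0320

Kc = ([NH₃]^2) / ([N₂] × [H₂]^3)
   = ((2.0)^2) / ((1.0)·(5.0)^3)
   = 4 / 125 = 0.0320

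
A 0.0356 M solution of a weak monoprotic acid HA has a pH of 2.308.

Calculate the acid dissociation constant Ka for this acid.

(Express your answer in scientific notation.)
K_a = 7.89e-04

[H⁺] = 10^(−pH) = 10^(−2.308) = 4.920e-03 M. For HA ⇌ H⁺ + A⁻, Ka = x²/(C − x) = (4.920e-03)²/(0.0356 − 4.920e-03) = 7.89e-04.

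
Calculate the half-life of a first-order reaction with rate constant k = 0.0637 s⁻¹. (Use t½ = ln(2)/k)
10.88 s

t½ = ln(2)/k = 0.6931/0.0637 = 10.88 s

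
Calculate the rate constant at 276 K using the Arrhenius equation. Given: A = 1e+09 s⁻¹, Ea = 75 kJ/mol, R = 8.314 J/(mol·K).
6.39e-06 s⁻¹

k = A·exp(-Ea/(R·T)) = 1e+09·exp(-75000/(8.314·276)) = 1e+09·exp(-32.6845) = 1e+09·6.3869e-15 = 6.39e-06 s⁻¹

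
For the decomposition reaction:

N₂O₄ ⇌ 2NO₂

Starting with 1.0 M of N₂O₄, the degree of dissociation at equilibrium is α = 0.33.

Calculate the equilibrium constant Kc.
K_c = 0.6501

x = α·[A]₀ = 0.33 × 1.0 = 0.33 M dissociated.
At eq: [N₂O₄] = 1.0 − 0.33 = 0.67 M; [NO₂] = 2x = 0.66 M.
Kc = [NO₂]²/[N₂O₄] = (0.66)²/0.67 = 0.6501.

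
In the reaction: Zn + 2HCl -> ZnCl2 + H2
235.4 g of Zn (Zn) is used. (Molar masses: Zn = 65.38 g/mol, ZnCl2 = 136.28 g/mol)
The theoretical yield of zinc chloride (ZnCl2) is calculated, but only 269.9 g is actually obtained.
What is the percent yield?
Moles of Zn = 235.4 g ÷ 65.38 g/mol = 3.60049 mol
Mole ratio: 1 mol ZnCl2 / 1 mol Zn
Moles of ZnCl2 = 3.60049 × (1/1) = 3.60049 mol
Theoretical yield = 3.60049 mol × 136.28 g/mol = 490.67 g
Actual yield = 269.9 g
Percent yield = (269.9 / 490.67) × 100% = 55.0%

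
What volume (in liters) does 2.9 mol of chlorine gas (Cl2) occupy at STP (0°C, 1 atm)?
At STP, 1 mol of gas occupies 22.4 L
Volume = 2.9 mol × 22.4 L/mol = 64.96 L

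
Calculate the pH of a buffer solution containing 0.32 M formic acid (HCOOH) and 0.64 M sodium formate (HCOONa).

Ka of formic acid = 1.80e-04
pH = 4.05

pKa = -log(1.80e-04) = 3.74. pH = pKa + log([A⁻]/[HA]) = 3.74 + log(0.64/0.32)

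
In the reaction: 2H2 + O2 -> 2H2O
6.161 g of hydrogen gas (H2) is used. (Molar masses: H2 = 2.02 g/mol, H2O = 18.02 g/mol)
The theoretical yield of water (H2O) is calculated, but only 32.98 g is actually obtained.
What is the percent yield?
Moles of H2 = 6.161 g ÷ 2.02 g/mol = 3.05 mol
Mole ratio: 2 mol H2O / 2 mol H2
Moles of H2O = 3.05 × (2/2) = 3.05 mol
Theoretical yield = 3.05 mol × 18.02 g/mol = 54.961 g
Actual yield = 32.98 g
Percent yield = (32.98 / 54.961) × 100% = 60.0%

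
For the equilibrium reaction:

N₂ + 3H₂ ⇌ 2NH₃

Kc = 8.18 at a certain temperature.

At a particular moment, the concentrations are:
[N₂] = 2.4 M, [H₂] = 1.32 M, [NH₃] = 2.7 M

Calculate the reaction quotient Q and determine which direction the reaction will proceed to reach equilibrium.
Q = 1.321, Q < K, reaction proceeds forward (toward products)

Q = ([NH₃]^2) / ([N₂] × [H₂]^3)
  = ((2.7)^2) / ((2.4)·(1.32)^3) = 7.29/5.5199 = 1.321
Since Q = 1.321 < Kc = 8.18, the reaction proceeds forward (toward products) to reach equilibrium.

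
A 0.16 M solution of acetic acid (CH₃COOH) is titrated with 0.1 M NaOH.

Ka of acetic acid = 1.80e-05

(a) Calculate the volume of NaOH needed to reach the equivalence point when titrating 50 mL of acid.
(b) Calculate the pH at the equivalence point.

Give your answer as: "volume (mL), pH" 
V = 80.0 mL, pH = 8.77

(a) At equivalence: moles acid = moles base.
moles acid = 0.16 × 0.05 = 0.008 mol; V_NaOH = 0.008/0.1 = 0.08 L = 80.0 mL.
(b) At equivalence, all acid → conjugate base A⁻ at [A⁻] = 0.008/0.13 = 0.06154 M.
Kb = Kw/Ka = 1.0e-14/1.80e-05 = 5.556e-10; [OH⁻] = √(Kb·[A⁻]) = 5.847e-06; pOH = 5.23; pH = 14 − pOH = 8.77.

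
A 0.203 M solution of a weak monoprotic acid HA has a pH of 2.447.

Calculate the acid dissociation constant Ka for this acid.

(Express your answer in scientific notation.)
K_a = 6.40e-05

[H⁺] = 10^(−pH) = 10^(−2.447) = 3.573e-03 M. For HA ⇌ H⁺ + A⁻, Ka = x²/(C − x) = (3.573e-03)²/(0.203 − 3.573e-03) = 6.40e-05.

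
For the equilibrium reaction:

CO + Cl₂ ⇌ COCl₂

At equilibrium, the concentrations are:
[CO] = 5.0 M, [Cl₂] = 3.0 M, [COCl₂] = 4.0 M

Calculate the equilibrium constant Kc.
K_c = 0.2667

Kc = ([COCl₂]) / ([CO] × [Cl₂])
   = ((4.0)) / ((5.0)·(3.0))
   = 4 / 15 = 0.2667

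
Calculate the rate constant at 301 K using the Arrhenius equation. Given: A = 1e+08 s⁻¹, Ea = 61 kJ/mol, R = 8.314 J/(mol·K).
2.59e-03 s⁻¹

k = A·exp(-Ea/(R·T)) = 1e+08·exp(-61000/(8.314·301)) = 1e+08·exp(-24.3755) = 1e+08·2.5933e-11 = 2.59e-03 s⁻¹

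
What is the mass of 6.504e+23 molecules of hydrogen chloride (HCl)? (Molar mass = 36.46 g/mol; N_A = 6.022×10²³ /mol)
Moles = 6.504e+23 ÷ 6.022×10²³ = 1.08004 mol
Mass = 1.08004 mol × 36.46 g/mol = 39.38 g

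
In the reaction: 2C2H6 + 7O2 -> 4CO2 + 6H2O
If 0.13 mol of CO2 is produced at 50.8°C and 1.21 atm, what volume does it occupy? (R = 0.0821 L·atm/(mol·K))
T = 50.8°C + 273.15 = 323.95 K
V = nRT/P = (0.13 × 0.0821 × 323.95) / 1.21
V = 2.86 L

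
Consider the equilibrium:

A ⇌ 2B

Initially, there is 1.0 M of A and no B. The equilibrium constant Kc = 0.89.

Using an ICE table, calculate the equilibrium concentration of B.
[B] = 0.747 M

ICE: [A] = 1.0 − x, [B] = 2x.
Kc = (2x)²/(1.0 − x) = 0.89 ⇒ 4x² + 0.89x − 0.89 = 0.
x = (−0.89 + √(0.89² + 4·4·0.89))/(2·4) = (−0.89 + √15.032)/8 = 0.37339.
[B] = 2x = 0.747 M.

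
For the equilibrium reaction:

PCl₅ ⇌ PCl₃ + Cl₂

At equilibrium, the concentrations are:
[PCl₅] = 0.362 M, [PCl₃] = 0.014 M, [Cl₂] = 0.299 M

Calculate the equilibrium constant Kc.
K_c = 0.0116

Kc = ([PCl₃] × [Cl₂]) / ([PCl₅])
   = ((0.014)·(0.299)) / ((0.362))
   = 0.004186 / 0.362 = 0.0116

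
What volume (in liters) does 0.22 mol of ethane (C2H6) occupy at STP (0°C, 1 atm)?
At STP, 1 mol of gas occupies 22.4 L
Volume = 0.22 mol × 22.4 L/mol = 4.93 L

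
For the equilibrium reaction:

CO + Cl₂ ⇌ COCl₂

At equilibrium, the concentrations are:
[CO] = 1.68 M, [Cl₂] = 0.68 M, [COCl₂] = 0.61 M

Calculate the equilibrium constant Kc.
K_c = 0.5340

Kc = ([COCl₂]) / ([CO] × [Cl₂])
   = ((0.61)) / ((1.68)·(0.68))
   = 0.61 / 1.1424 = 0.5340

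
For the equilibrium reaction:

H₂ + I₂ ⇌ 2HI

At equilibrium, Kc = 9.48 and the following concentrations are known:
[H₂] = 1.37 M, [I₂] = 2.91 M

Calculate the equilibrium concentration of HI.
[HI] = 6.1477 M

Kc = ([HI]^2) / ([H₂] × [I₂]) = 9.48
[HI]^2 = Kc · (reactant terms)/(other product terms) = 9.48 · 3.9867 / 1 = 37.794
[HI] = (37.794)^(1/2) = 6.1477 M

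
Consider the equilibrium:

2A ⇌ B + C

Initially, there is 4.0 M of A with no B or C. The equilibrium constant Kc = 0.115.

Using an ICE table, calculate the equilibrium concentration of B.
[B] = 0.808 M

ICE: [A] = 4.0 − 2x, [B] = [C] = x.
Kc = x²/(4.0 − 2x)² = 0.115 ⇒ √Kc = x/(4.0 − 2x).
x = √0.115·4.0/(1 + 2√0.115) = 0.33912·4.0/1.6782 = 0.80827.
[B] = x = 0.808 M.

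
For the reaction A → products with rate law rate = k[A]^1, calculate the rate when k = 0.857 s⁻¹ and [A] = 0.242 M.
0.2074 M/s

rate = k·[A]^1 = 0.857·(0.242)^1 = 0.857·0.242 = 0.2074 M/s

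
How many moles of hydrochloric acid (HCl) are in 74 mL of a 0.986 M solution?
Moles = Molarity × Volume (L)
Moles = 0.986 M × 0.074 L = 0.07296 mol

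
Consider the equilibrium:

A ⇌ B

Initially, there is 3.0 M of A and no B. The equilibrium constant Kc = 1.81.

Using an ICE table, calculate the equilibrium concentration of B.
[B] = 1.932 M

ICE: [A] = 3.0 − x, [B] = x.
Kc = x/(3.0 − x) = 1.81 ⇒ x = 1.81·3.0/(1 + 1.81) = 5.43/2.81 = 1.932.
[B] = x = 1.932 M.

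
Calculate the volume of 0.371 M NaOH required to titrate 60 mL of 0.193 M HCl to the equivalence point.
V_{base} = 31.2 mL

At equivalence: moles acid = moles base.
moles HCl = 0.193 M × 0.06 L = 0.01158 mol
V_NaOH = 0.01158 mol ÷ 0.371 M = 0.03121 L = 31.2 mL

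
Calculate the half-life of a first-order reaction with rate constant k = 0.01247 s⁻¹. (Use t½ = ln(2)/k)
55.59 s

t½ = ln(2)/k = 0.6931/0.01247 = 55.59 s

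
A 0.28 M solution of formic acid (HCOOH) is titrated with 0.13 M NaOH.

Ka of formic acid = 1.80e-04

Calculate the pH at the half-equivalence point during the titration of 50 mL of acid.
pH = pKa = 3.74

At the half-equivalence point, [HA] = [A⁻], so by Henderson–Hasselbalch pH = pKa + log(1) = pKa.
pKa = −log(1.80e-04) = 3.74.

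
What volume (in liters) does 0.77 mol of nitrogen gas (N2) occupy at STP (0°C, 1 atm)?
At STP, 1 mol of gas occupies 22.4 L
Volume = 0.77 mol × 22.4 L/mol = 17.25 L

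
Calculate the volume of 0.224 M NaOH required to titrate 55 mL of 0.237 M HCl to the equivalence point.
V_{base} = 58.2 mL

At equivalence: moles acid = moles base.
moles HCl = 0.237 M × 0.055 L = 0.013035 mol
V_NaOH = 0.013035 mol ÷ 0.224 M = 0.05819 L = 58.2 mL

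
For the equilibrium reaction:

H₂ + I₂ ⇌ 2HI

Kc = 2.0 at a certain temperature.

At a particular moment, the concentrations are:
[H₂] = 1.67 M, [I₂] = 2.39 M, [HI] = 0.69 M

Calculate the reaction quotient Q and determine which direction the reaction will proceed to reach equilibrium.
Q = 0.119, Q < K, reaction proceeds forward (toward products)

Q = ([HI]^2) / ([H₂] × [I₂])
  = ((0.69)^2) / ((1.67)·(2.39)) = 0.4761/3.9913 = 0.1193
Since Q = 0.1193 < Kc = 2.0, the reaction proceeds forward (toward products) to reach equilibrium.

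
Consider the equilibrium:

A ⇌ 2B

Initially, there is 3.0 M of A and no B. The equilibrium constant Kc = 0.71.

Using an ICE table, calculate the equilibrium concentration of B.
[B] = 1.293 M

ICE: [A] = 3.0 − x, [B] = 2x.
Kc = (2x)²/(3.0 − x) = 0.71 ⇒ 4x² + 0.71x − 2.13 = 0.
x = (−0.71 + √(0.71² + 4·4·2.13))/(2·4) = (−0.71 + √34.584)/8 = 0.64635.
[B] = 2x = 1.293 M.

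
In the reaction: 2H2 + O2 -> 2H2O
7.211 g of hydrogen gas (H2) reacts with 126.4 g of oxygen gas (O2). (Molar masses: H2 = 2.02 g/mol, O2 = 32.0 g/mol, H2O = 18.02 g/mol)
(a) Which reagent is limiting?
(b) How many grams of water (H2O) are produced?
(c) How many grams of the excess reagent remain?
(a) H2, (b) 64.33 g, (c) 69.28 g

Moles of H2 = 7.211 g ÷ 2.02 g/mol = 3.5698 mol
Moles of O2 = 126.4 g ÷ 32.0 g/mol = 3.95 mol
Moles ÷ coefficient: H2: 3.5698/2 = 1.785, O2: 3.95/1 = 3.95
(a) H2 has the smaller value, so H2 is the limiting reagent.
(b) Moles of H2O = 3.5698 mol H2 × (2/2) = 3.5698 mol; mass = 3.5698 mol × 18.02 g/mol = 64.33 g
(c) O2 consumed = 3.5698 × (1/2) = 1.7849 mol; remaining = 3.95 − 1.7849 = 2.1651 mol; mass = 2.1651 mol × 32.0 g/mol = 69.28 g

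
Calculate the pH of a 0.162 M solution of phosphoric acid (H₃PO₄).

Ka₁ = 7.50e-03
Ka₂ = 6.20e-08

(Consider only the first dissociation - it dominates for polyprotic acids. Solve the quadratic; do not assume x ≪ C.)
pH = 1.50

x² + Ka₁·x − Ka₁·C = 0 with Ka₁ = 7.50e-03, C = 0.162.
x = (−Ka₁ + √(Ka₁² + 4·Ka₁·C))/2 = 3.1308e-02 M, so pH = 1.50.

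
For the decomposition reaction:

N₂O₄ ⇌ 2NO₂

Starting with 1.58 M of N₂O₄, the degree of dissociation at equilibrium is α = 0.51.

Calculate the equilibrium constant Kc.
K_c = 3.3548

x = α·[A]₀ = 0.51 × 1.58 = 0.8058 M dissociated.
At eq: [N₂O₄] = 1.58 − 0.8058 = 0.7742 M; [NO₂] = 2x = 1.612 M.
Kc = [NO₂]²/[N₂O₄] = (1.612)²/0.7742 = 3.355.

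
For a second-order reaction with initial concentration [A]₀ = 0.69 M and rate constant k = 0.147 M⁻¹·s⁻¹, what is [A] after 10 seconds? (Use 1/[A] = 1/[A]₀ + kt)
0.3426 M

1/[A] = 1/[A]₀ + k·t = 1/0.69 + (0.147)·(10) = 1.4493 + 1.4700 = 2.9193
[A] = 1/2.9193 = 0.3426 M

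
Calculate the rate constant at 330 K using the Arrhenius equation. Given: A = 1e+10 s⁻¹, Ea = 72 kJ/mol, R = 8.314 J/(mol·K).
4.01e-02 s⁻¹

k = A·exp(-Ea/(R·T)) = 1e+10·exp(-72000/(8.314·330)) = 1e+10·exp(-26.2427) = 1e+10·4.0081e-12 = 4.01e-02 s⁻¹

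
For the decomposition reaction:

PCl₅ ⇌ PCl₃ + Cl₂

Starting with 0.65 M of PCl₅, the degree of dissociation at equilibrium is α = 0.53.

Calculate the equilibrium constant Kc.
K_c = 0.3885

x = α·[A]₀ = 0.53 × 0.65 = 0.3445 M dissociated.
At eq: [PCl₅] = 0.65 − 0.3445 = 0.3055 M; [PCl₃] = [Cl₂] = x = 0.3445 M.
Kc = [PCl₃][Cl₂]/[PCl₅] = (0.3445)²/0.3055 = 0.3885.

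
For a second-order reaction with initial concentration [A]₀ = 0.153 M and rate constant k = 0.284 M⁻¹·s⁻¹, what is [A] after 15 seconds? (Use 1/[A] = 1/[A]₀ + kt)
0.0926 M

1/[A] = 1/[A]₀ + k·t = 1/0.153 + (0.284)·(15) = 6.5359 + 4.2600 = 10.7959
[A] = 1/10.7959 = 0.0926 M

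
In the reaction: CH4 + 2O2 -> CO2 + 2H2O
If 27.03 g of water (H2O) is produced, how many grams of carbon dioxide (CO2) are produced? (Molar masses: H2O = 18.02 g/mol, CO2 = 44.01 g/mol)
Moles of H2O = 27.03 g ÷ 18.02 g/mol = 1.5 mol
Mole ratio: 1 mol CO2 / 2 mol H2O
Moles of CO2 = 1.5 × (1/2) = 0.75 mol
Mass of CO2 = 0.75 mol × 44.01 g/mol = 33.01 g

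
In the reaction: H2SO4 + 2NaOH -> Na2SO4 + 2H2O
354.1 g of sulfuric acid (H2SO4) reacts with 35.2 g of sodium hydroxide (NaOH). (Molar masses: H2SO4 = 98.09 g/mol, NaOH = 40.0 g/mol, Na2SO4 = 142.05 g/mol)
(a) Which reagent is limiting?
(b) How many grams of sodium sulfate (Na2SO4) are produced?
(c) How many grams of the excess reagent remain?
(a) NaOH, (b) 62.5 g, (c) 310.9 g

Moles of H2SO4 = 354.1 g ÷ 98.09 g/mol = 3.60995 mol
Moles of NaOH = 35.2 g ÷ 40.0 g/mol = 0.88 mol
Moles ÷ coefficient: H2SO4: 3.60995/1 = 3.61, NaOH: 0.88/2 = 0.44
(a) NaOH has the smaller value, so NaOH is the limiting reagent.
(b) Moles of Na2SO4 = 0.88 mol NaOH × (1/2) = 0.44 mol; mass = 0.44 mol × 142.05 g/mol = 62.5 g
(c) H2SO4 consumed = 0.88 × (1/2) = 0.44 mol; remaining = 3.60995 − 0.44 = 3.16995 mol; mass = 3.16995 mol × 98.09 g/mol = 310.9 g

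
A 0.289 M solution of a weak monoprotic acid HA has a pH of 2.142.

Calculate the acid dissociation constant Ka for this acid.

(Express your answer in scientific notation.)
K_a = 1.85e-04

[H⁺] = 10^(−pH) = 10^(−2.142) = 7.211e-03 M. For HA ⇌ H⁺ + A⁻, Ka = x²/(C − x) = (7.211e-03)²/(0.289 − 7.211e-03) = 1.85e-04.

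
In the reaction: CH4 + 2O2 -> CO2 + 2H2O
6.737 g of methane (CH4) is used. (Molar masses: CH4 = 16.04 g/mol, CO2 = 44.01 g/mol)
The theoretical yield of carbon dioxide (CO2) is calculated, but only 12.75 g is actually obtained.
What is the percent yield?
Moles of CH4 = 6.737 g ÷ 16.04 g/mol = 0.420012 mol
Mole ratio: 1 mol CO2 / 1 mol CH4
Moles of CO2 = 0.420012 × (1/1) = 0.420012 mol
Theoretical yield = 0.420012 mol × 44.01 g/mol = 18.485 g
Actual yield = 12.75 g
Percent yield = (12.75 / 18.485) × 100% = 69.0%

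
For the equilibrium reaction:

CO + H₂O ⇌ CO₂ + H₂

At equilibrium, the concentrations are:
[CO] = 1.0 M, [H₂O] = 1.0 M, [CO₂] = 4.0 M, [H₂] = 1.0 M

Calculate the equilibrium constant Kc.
K_c = 4.0000

Kc = ([CO₂] × [H₂]) / ([CO] × [H₂O])
   = ((4.0)·(1.0)) / ((1.0)·(1.0))
   = 4 / 1 = 4.0000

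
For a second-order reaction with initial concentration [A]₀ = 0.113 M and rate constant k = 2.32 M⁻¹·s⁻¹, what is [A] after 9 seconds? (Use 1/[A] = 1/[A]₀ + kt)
0.0336 M

1/[A] = 1/[A]₀ + k·t = 1/0.113 + (2.32)·(9) = 8.8496 + 20.8800 = 29.7296
[A] = 1/29.7296 = 0.0336 M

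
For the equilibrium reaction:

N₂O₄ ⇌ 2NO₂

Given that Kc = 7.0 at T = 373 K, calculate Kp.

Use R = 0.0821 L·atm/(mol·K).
K_p = 214.3631

Δn = (moles gaseous products) − (moles gaseous reactants) = 1
T = 373 K; RT = 0.0821 × 373 = 30.6233
Kp = Kc·(RT)^Δn = 7.0 × (30.6233)^1 = 7.0 × 30.6233 = 214.3631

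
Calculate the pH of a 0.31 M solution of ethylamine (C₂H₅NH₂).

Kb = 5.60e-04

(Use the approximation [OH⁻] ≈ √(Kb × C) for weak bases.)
pH = 12.12

[OH⁻] = √(Kb × C) = √(5.60e-04 × 0.31) = 1.3176e-02. pOH = 1.88, pH = 14 - pOH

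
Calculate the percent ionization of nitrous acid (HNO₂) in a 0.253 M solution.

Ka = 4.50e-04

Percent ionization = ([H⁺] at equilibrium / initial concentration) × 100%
Percent ionization = 4.13%

Let x = [H⁺]. Ka = x²/(C - x) ⇒ x² + (4.50e-04)x - (4.50e-04)(0.253) = 0. x = 1.0447e-02. Percent = (1.0447e-02/0.253) × 100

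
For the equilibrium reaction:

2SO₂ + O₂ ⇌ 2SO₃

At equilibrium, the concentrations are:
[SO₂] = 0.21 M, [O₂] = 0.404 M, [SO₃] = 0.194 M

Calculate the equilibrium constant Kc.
K_c = 2.1124

Kc = ([SO₃]^2) / ([SO₂]^2 × [O₂])
   = ((0.194)^2) / ((0.21)^2·(0.404))
   = 0.037636 / 0.017816 = 2.1124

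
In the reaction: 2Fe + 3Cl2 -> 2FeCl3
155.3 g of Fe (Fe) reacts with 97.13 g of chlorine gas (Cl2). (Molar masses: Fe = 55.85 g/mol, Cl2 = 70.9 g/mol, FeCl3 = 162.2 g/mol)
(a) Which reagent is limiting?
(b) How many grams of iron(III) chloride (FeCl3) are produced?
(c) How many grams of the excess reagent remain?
(a) Cl2, (b) 148.1 g, (c) 104.3 g

Moles of Fe = 155.3 g ÷ 55.85 g/mol = 2.78066 mol
Moles of Cl2 = 97.13 g ÷ 70.9 g/mol = 1.36996 mol
Moles ÷ coefficient: Fe: 2.78066/2 = 1.39, Cl2: 1.36996/3 = 0.4567
(a) Cl2 has the smaller value, so Cl2 is the limiting reagent.
(b) Moles of FeCl3 = 1.36996 mol Cl2 × (2/3) = 0.913305 mol; mass = 0.913305 mol × 162.2 g/mol = 148.1 g
(c) Fe consumed = 1.36996 × (2/3) = 0.913305 mol; remaining = 2.78066 − 0.913305 = 1.86736 mol; mass = 1.86736 mol × 55.85 g/mol = 104.3 g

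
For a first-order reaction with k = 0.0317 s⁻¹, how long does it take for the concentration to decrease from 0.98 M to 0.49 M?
21.87 s

From ln[A] = ln[A]₀ - k·t: t = ln([A]₀/[A])/k = ln(0.98/0.49)/0.0317 = ln(2.0000)/0.0317 = 0.6931/0.0317 = 21.87 s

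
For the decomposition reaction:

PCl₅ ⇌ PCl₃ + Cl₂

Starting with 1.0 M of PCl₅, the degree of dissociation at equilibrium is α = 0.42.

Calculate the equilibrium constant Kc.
K_c = 0.3041

x = α·[A]₀ = 0.42 × 1.0 = 0.42 M dissociated.
At eq: [PCl₅] = 1.0 − 0.42 = 0.58 M; [PCl₃] = [Cl₂] = x = 0.42 M.
Kc = [PCl₃][Cl₂]/[PCl₅] = (0.42)²/0.58 = 0.3041.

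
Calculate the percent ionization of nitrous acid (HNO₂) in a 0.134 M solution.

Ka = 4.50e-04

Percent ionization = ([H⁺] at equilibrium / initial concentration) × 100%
Percent ionization = 5.63%

Let x = [H⁺]. Ka = x²/(C - x) ⇒ x² + (4.50e-04)x - (4.50e-04)(0.134) = 0. x = 7.5436e-03. Percent = (7.5436e-03/0.134) × 100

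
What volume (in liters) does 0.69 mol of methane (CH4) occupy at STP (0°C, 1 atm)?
At STP, 1 mol of gas occupies 22.4 L
Volume = 0.69 mol × 22.4 L/mol = 15.46 L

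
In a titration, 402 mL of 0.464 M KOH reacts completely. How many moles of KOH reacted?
Moles = Molarity × Volume (L)
Moles = 0.464 M × 0.402 L = 0.1865 mol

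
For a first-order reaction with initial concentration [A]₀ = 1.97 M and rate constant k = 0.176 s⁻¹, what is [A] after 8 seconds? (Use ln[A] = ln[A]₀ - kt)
0.4819 M

ln[A] = ln[A]₀ - k·t = ln(1.97) - (0.176)·(8) = 0.6780 - 1.4080 = -0.7300
[A] = e^(-0.7300) = 0.4819 M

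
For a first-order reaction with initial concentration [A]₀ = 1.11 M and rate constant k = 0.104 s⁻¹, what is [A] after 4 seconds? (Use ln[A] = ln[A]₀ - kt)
0.7322 M

ln[A] = ln[A]₀ - k·t = ln(1.11) - (0.104)·(4) = 0.1044 - 0.4160 = -0.3116
[A] = e^(-0.3116) = 0.7322 M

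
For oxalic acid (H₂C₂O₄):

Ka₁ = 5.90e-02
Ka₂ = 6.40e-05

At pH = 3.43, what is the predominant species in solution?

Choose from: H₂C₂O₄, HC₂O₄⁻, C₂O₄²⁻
HC₂O₄⁻

pKa1 = 1.23, pKa2 = 4.19. Each pKa is the crossover between adjacent species; pH = 3.43 lies in the region where HC₂O₄⁻ predominates.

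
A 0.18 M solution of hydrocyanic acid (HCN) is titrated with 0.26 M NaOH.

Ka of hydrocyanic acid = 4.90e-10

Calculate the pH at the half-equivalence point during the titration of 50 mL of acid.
pH = pKa = 9.31

At the half-equivalence point, [HA] = [A⁻], so by Henderson–Hasselbalch pH = pKa + log(1) = pKa.
pKa = −log(4.90e-10) = 9.31.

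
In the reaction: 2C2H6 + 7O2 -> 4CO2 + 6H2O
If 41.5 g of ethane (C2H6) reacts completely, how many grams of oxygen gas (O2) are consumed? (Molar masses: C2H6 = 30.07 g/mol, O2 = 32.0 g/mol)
Moles of C2H6 = 41.5 g ÷ 30.07 g/mol = 1.38011 mol
Mole ratio: 7 mol O2 / 2 mol C2H6
Moles of O2 = 1.38011 × (7/2) = 4.8304 mol
Mass of O2 = 4.8304 mol × 32.0 g/mol = 154.6 g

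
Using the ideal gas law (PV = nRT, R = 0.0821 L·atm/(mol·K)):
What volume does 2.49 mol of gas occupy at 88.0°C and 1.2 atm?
T = 88.0°C + 273.15 = 361.15 K
V = nRT/P = (2.49 × 0.0821 × 361.15) / 1.2
V = 61.52 L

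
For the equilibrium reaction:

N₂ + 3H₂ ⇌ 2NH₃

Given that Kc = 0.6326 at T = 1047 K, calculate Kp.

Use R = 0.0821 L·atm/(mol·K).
K_p = 8.56e-05

Δn = (moles gaseous products) − (moles gaseous reactants) = -2
T = 1047 K; RT = 0.0821 × 1047 = 85.9587
Kp = Kc·(RT)^Δn = 0.6326 × (85.9587)^-2 = 0.6326 × 0.000135338 = 8.56e-05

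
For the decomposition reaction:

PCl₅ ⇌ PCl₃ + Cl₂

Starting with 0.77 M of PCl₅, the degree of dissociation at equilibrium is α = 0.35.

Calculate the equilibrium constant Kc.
K_c = 0.1451

x = α·[A]₀ = 0.35 × 0.77 = 0.2695 M dissociated.
At eq: [PCl₅] = 0.77 − 0.2695 = 0.5005 M; [PCl₃] = [Cl₂] = x = 0.2695 M.
Kc = [PCl₃][Cl₂]/[PCl₅] = (0.2695)²/0.5005 = 0.1451.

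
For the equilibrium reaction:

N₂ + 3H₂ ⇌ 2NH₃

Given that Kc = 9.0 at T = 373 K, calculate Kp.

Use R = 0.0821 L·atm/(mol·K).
K_p = 0.0096

Δn = (moles gaseous products) − (moles gaseous reactants) = -2
T = 373 K; RT = 0.0821 × 373 = 30.6233
Kp = Kc·(RT)^Δn = 9.0 × (30.6233)^-2 = 9.0 × 0.00106634 = 0.0096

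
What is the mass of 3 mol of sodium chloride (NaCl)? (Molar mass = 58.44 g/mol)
Mass = 3 mol × 58.44 g/mol = 175.3 g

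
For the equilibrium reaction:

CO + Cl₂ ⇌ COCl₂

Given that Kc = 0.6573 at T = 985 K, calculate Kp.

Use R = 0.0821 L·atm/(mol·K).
K_p = 0.0081

Δn = (moles gaseous products) − (moles gaseous reactants) = -1
T = 985 K; RT = 0.0821 × 985 = 80.8685
Kp = Kc·(RT)^Δn = 0.6573 × (80.8685)^-1 = 0.6573 × 0.0123658 = 0.0081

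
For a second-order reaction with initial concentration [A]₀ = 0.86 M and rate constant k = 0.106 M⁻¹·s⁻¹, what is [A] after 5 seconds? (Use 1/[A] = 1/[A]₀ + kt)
0.5907 M

1/[A] = 1/[A]₀ + k·t = 1/0.86 + (0.106)·(5) = 1.1628 + 0.5300 = 1.6928
[A] = 1/1.6928 = 0.5907 M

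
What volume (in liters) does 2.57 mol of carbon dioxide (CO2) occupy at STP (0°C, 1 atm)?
At STP, 1 mol of gas occupies 22.4 L
Volume = 2.57 mol × 22.4 L/mol = 57.57 L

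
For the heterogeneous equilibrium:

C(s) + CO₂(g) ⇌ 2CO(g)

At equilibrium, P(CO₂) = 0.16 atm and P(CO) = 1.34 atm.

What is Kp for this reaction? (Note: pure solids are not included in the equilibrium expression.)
K_p = 11.223

Solid C is excluded.
Kp = P(CO)²/P(CO₂) = (1.34)²/0.16 = 1.796/0.16 = 11.223.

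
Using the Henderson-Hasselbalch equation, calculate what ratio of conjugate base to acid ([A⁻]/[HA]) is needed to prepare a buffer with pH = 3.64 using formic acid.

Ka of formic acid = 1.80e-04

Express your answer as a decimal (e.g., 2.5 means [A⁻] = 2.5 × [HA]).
[A⁻]/[HA] = 0.786

pKa = −log(1.80e-04) = 3.7447. pH = pKa + log([A⁻]/[HA]). 3.64 = 3.7447 + log(ratio). log(ratio) = 3.64 − 3.7447 = -0.1047. ratio = 10^(-0.1047) = 0.786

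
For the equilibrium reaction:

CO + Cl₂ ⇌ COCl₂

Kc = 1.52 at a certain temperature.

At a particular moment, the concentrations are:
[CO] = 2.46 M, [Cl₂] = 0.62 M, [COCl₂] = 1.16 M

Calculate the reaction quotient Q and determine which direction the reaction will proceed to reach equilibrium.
Q = 0.761, Q < K, reaction proceeds forward (toward products)

Q = ([COCl₂]) / ([CO] × [Cl₂])
  = ((1.16)) / ((2.46)·(0.62)) = 1.16/1.5252 = 0.7606
Since Q = 0.7606 < Kc = 1.52, the reaction proceeds forward (toward products) to reach equilibrium.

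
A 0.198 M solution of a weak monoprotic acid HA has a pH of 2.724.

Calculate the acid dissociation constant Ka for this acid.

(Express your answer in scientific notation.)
K_a = 1.82e-05

[H⁺] = 10^(−pH) = 10^(−2.724) = 1.888e-03 M. For HA ⇌ H⁺ + A⁻, Ka = x²/(C − x) = (1.888e-03)²/(0.198 − 1.888e-03) = 1.82e-05.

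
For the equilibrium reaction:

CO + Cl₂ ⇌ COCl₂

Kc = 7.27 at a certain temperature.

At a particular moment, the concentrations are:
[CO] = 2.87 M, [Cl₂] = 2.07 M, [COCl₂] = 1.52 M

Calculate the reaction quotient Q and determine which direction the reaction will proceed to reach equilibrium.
Q = 0.256, Q < K, reaction proceeds forward (toward products)

Q = ([COCl₂]) / ([CO] × [Cl₂])
  = ((1.52)) / ((2.87)·(2.07)) = 1.52/5.9409 = 0.2559
Since Q = 0.2559 < Kc = 7.27, the reaction proceeds forward (toward products) to reach equilibrium.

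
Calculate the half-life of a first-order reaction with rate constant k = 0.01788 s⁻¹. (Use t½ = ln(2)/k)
38.77 s

t½ = ln(2)/k = 0.6931/0.01788 = 38.77 s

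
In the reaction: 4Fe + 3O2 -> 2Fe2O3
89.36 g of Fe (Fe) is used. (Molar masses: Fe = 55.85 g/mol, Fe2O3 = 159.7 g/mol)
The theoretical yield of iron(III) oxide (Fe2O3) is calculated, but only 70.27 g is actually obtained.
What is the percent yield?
Moles of Fe = 89.36 g ÷ 55.85 g/mol = 1.6 mol
Mole ratio: 2 mol Fe2O3 / 4 mol Fe
Moles of Fe2O3 = 1.6 × (2/4) = 0.8 mol
Theoretical yield = 0.8 mol × 159.7 g/mol = 127.76 g
Actual yield = 70.27 g
Percent yield = (70.27 / 127.76) × 100% = 55.0%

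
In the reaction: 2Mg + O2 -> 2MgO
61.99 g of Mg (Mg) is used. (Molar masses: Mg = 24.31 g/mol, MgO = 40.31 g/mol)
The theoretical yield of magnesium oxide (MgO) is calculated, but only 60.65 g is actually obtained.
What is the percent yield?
Moles of Mg = 61.99 g ÷ 24.31 g/mol = 2.54998 mol
Mole ratio: 2 mol MgO / 2 mol Mg
Moles of MgO = 2.54998 × (2/2) = 2.54998 mol
Theoretical yield = 2.54998 mol × 40.31 g/mol = 102.79 g
Actual yield = 60.65 g
Percent yield = (60.65 / 102.79) × 100% = 59.0%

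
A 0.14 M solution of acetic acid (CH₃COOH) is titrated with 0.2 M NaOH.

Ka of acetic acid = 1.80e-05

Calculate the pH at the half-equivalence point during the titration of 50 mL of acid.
pH = pKa = 4.74

At the half-equivalence point, [HA] = [A⁻], so by Henderson–Hasselbalch pH = pKa + log(1) = pKa.
pKa = −log(1.80e-05) = 4.74.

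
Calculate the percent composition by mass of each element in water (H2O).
H: 11.19%, O: 88.79%

Molar mass of H2O = 18.02 g/mol
% H = (2 × 1.008) / 18.02 × 100% = 2.016 / 18.02 × 100% = 11.19%
% O = (1 × 16.0) / 18.02 × 100% = 16 / 18.02 × 100% = 88.79%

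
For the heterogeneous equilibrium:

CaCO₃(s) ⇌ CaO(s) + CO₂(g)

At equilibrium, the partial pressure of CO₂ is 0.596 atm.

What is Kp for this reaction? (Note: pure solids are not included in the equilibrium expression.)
K_p = 0.596

Solids (CaCO₃, CaO) have activity 1 and are excluded.
Kp = P(CO₂) = 0.596.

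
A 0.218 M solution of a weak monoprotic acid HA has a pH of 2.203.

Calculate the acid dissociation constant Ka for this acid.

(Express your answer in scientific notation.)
K_a = 1.85e-04

[H⁺] = 10^(−pH) = 10^(−2.203) = 6.266e-03 M. For HA ⇌ H⁺ + A⁻, Ka = x²/(C − x) = (6.266e-03)²/(0.218 − 6.266e-03) = 1.85e-04.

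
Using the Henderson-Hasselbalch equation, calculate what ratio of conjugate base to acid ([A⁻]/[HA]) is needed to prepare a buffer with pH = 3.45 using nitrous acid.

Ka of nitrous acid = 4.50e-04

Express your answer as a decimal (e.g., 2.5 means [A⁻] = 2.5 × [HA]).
[A⁻]/[HA] = 1.268

pKa = −log(4.50e-04) = 3.3468. pH = pKa + log([A⁻]/[HA]). 3.45 = 3.3468 + log(ratio). log(ratio) = 3.45 − 3.3468 = 0.1032. ratio = 10^(0.1032) = 1.268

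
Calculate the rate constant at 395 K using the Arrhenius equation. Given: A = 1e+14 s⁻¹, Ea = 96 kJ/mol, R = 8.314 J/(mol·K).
2.02e+01 s⁻¹

k = A·exp(-Ea/(R·T)) = 1e+14·exp(-96000/(8.314·395)) = 1e+14·exp(-29.2324) = 1e+14·2.0162e-13 = 2.02e+01 s⁻¹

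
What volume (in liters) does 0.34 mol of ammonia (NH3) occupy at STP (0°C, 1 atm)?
At STP, 1 mol of gas occupies 22.4 L
Volume = 0.34 mol × 22.4 L/mol = 7.62 L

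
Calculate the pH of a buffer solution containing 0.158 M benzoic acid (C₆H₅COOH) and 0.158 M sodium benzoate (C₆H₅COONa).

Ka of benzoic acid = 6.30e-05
pH = 4.20

pKa = -log(6.30e-05) = 4.20. pH = pKa + log([A⁻]/[HA]) = 4.20 + log(0.158/0.158)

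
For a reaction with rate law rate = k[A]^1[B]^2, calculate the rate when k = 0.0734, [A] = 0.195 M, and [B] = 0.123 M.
0.0002165 M/s

rate = k·[A]^1·[B]^2 = 0.0734·(0.195)^1·(0.123)^2 = 0.0734·0.195·0.015129 = 0.0002165 M/s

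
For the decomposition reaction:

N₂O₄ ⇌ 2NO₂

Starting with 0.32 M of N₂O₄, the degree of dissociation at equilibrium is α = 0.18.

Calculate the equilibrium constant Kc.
K_c = 0.0506

x = α·[A]₀ = 0.18 × 0.32 = 0.0576 M dissociated.
At eq: [N₂O₄] = 0.32 − 0.0576 = 0.2624 M; [NO₂] = 2x = 0.1152 M.
Kc = [NO₂]²/[N₂O₄] = (0.1152)²/0.2624 = 0.05058.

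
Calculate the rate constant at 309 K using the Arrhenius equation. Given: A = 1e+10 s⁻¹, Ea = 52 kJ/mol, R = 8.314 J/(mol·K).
1.62e+01 s⁻¹

k = A·exp(-Ea/(R·T)) = 1e+10·exp(-52000/(8.314·309)) = 1e+10·exp(-20.2411) = 1e+10·1.6195e-09 = 1.62e+01 s⁻¹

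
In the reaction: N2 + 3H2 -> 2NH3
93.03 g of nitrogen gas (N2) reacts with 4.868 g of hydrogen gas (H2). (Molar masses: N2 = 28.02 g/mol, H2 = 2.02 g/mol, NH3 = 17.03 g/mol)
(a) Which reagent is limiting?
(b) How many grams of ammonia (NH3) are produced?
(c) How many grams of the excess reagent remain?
(a) H2, (b) 27.36 g, (c) 70.52 g

Moles of N2 = 93.03 g ÷ 28.02 g/mol = 3.32013 mol
Moles of H2 = 4.868 g ÷ 2.02 g/mol = 2.4099 mol
Moles ÷ coefficient: N2: 3.32013/1 = 3.32, H2: 2.4099/3 = 0.8033
(a) H2 has the smaller value, so H2 is the limiting reagent.
(b) Moles of NH3 = 2.4099 mol H2 × (2/3) = 1.6066 mol; mass = 1.6066 mol × 17.03 g/mol = 27.36 g
(c) N2 consumed = 2.4099 × (1/3) = 0.8033 mol; remaining = 3.32013 − 0.8033 = 2.51683 mol; mass = 2.51683 mol × 28.02 g/mol = 70.52 g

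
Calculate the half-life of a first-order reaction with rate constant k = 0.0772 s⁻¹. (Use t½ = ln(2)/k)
8.98 s

t½ = ln(2)/k = 0.6931/0.0772 = 8.98 s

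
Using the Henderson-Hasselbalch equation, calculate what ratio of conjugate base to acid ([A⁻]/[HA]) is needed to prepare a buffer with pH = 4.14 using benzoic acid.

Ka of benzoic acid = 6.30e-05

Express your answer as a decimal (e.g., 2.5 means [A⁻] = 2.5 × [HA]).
[A⁻]/[HA] = 0.870

pKa = −log(6.30e-05) = 4.2007. pH = pKa + log([A⁻]/[HA]). 4.14 = 4.2007 + log(ratio). log(ratio) = 4.14 − 4.2007 = -0.0607. ratio = 10^(-0.0607) = 0.870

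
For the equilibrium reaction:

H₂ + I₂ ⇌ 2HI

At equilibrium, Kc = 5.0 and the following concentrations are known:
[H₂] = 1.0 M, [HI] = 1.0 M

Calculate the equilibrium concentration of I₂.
[I₂] = 0.2000 M

Kc = ([HI]^2) / ([H₂] × [I₂]) = 5.0
[I₂]^1 = (product terms)/(Kc · other reactant terms) = 1 / (5.0 · 1) = 0.2
[I₂] = 0.2000 M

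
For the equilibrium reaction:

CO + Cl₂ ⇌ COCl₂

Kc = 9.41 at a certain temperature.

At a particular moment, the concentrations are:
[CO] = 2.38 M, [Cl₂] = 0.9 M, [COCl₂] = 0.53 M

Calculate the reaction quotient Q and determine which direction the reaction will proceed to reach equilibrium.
Q = 0.247, Q < K, reaction proceeds forward (toward products)

Q = ([COCl₂]) / ([CO] × [Cl₂])
  = ((0.53)) / ((2.38)·(0.9)) = 0.53/2.142 = 0.2474
Since Q = 0.2474 < Kc = 9.41, the reaction proceeds forward (toward products) to reach equilibrium.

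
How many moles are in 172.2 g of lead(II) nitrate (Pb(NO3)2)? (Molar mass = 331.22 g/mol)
Moles = 172.2 g ÷ 331.22 g/mol = 0.5199 mol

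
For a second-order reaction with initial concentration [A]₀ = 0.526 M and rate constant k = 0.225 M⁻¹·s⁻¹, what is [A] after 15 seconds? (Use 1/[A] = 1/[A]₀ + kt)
0.1895 M

1/[A] = 1/[A]₀ + k·t = 1/0.526 + (0.225)·(15) = 1.9011 + 3.3750 = 5.2761
[A] = 1/5.2761 = 0.1895 M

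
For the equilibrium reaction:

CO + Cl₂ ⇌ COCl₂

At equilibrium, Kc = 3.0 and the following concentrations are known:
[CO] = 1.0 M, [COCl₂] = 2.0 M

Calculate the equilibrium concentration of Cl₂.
[Cl₂] = 0.6667 M

Kc = ([COCl₂]) / ([CO] × [Cl₂]) = 3.0
[Cl₂]^1 = (product terms)/(Kc · other reactant terms) = 2 / (3.0 · 1) = 0.66667
[Cl₂] = 0.6667 M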